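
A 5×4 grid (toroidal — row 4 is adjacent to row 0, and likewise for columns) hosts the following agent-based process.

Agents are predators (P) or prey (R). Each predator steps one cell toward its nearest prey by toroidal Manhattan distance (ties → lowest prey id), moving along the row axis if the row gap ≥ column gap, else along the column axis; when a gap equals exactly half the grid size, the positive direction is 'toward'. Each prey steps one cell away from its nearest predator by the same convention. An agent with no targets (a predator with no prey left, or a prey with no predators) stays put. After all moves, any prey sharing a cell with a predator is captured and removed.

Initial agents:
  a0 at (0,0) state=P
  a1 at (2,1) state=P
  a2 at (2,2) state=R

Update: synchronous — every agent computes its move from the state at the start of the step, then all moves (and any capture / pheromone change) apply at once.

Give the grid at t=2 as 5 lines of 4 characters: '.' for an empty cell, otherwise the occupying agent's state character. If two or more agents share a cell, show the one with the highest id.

....
....
P..P
....
....

t=1: a0@(1,0):P a1@(2,2):P a2@(2,3):R
t=2: a0@(2,0):P a1@(2,3):P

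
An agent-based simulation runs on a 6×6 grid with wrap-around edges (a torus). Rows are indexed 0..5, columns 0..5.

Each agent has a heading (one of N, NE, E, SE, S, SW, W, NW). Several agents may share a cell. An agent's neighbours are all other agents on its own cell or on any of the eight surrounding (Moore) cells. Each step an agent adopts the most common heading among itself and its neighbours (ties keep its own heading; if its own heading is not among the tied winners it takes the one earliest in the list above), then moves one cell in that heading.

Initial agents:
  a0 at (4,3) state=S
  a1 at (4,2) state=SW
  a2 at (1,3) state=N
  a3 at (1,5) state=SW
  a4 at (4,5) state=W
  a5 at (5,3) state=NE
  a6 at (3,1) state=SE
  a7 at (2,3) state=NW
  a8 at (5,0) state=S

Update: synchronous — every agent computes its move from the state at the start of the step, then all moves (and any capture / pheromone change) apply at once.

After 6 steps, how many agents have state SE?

t=1: a0@(5,3):S a1@(5,1):SW a2@(0,3):N a3@(2,4):SW a4@(4,4):W a5@(4,4):NE a6@(4,2):SE a7@(1,2):NW a8@(0,0):S
t=2: a0@(0,3):S a1@(0,0):SW a2@(5,3):N a3@(3,3):SW a4@(4,3):W a5@(3,5):NE a6@(5,3):SE a7@(0,1):NW a8@(1,0):S
t=3: a0@(1,3):S a1@(1,5):SW a2@(4,3):N a3@(4,2):SW a4@(4,2):W a5@(2,0):NE a6@(0,4):SE a7@(5,0):NW a8@(2,0):S
t=4: a0@(2,3):S a1@(2,4):SW a2@(3,3):N a3@(5,1):SW a4@(4,1):W a5@(1,1):NE a6@(1,5):SE a7@(4,5):NW a8@(3,0):S
t=5: a0@(3,3):S a1@(3,3):SW a2@(2,3):N a3@(0,0):SW a4@(4,0):W a5@(0,2):NE a6@(2,0):SE a7@(3,4):NW a8@(4,0):S
t=6: a0@(4,3):S a1@(4,2):SW a2@(1,3):N a3@(1,5):SW a4@(4,5):W a5@(5,3):NE a6@(3,1):SE a7@(2,3):NW a8@(5,0):S

1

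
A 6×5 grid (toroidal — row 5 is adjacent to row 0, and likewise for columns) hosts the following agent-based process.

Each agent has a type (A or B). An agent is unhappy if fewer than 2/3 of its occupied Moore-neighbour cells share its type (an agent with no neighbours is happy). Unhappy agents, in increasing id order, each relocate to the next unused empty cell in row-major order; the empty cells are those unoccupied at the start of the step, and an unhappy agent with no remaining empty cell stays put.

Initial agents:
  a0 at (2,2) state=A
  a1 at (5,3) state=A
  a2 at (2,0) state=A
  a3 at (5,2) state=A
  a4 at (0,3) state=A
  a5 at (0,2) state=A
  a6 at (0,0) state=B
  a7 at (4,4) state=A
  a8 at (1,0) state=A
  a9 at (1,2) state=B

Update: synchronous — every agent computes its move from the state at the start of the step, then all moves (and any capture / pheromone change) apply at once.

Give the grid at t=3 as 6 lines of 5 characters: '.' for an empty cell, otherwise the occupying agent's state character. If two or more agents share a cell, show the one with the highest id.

t=1: a0@(0,1):A a1@(5,3):A a2@(2,0):A a3@(5,2):A a4@(0,3):A a5@(0,2):A a6@(0,4):B a7@(4,4):A a8@(1,1):A a9@(1,3):B
t=2: a0@(0,1):A a1@(5,3):A a2@(2,0):A a3@(5,2):A a4@(0,0):A a5@(0,2):A a6@(1,0):B a7@(4,4):A a8@(1,1):A a9@(1,2):B
t=3: a0@(0,1):A a1@(5,3):A a2@(0,3):A a3@(5,2):A a4@(0,0):A a5@(0,2):A a6@(0,4):B a7@(4,4):A a8@(1,1):A a9@(1,3):B

AAAAB
.A.B.
.....
.....
....A
..AA.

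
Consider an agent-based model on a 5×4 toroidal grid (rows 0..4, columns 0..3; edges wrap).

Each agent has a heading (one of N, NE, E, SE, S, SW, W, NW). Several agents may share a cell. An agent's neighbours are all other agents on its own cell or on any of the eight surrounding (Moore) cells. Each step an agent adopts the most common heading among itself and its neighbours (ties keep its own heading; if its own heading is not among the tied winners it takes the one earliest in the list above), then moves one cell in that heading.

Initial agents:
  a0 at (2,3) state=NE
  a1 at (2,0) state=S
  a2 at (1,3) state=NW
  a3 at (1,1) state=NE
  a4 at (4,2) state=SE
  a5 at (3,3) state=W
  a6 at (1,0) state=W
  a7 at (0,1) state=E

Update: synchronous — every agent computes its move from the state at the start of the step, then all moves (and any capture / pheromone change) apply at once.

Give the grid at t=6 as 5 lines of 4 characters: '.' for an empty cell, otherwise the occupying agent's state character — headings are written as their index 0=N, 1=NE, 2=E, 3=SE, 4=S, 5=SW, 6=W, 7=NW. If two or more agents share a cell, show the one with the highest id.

t=1: a0@(2,2):W a1@(1,1):NE a2@(0,2):NW a3@(0,2):NE a4@(0,3):SE a5@(3,2):W a6@(0,1):NE a7@(0,2):E
t=2: a0@(2,1):W a1@(0,2):NE a2@(4,3):NE a3@(4,3):NE a4@(1,0):SE a5@(3,1):W a6@(4,2):NE a7@(4,3):NE
t=3: a0@(2,0):W a1@(4,3):NE a2@(3,0):NE a3@(3,0):NE a4@(2,1):SE a5@(3,0):W a6@(3,3):NE a7@(3,0):NE
t=4: a0@(1,1):NE a1@(3,0):NE a2@(2,1):NE a3@(2,1):NE a4@(1,2):NE a5@(2,1):NE a6@(2,0):NE a7@(2,1):NE
t=5: a0@(0,2):NE a1@(2,1):NE a2@(1,2):NE a3@(1,2):NE a4@(0,3):NE a5@(1,2):NE a6@(1,1):NE a7@(1,2):NE
t=6: a0@(4,3):NE a1@(1,2):NE a2@(0,3):NE a3@(0,3):NE a4@(4,0):NE a5@(0,3):NE a6@(0,2):NE a7@(0,3):NE

..11
..1.
....
....
1..1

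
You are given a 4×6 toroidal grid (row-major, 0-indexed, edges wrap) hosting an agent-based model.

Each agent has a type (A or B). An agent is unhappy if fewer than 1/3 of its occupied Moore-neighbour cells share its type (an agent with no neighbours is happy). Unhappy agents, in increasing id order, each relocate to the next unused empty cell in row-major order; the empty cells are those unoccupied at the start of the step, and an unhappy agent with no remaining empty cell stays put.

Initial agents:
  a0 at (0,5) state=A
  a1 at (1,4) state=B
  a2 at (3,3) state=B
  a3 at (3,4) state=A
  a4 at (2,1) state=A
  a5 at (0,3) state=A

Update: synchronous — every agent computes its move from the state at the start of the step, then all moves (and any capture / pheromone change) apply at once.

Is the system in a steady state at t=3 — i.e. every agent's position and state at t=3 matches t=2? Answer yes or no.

t=1: a0@(0,5):A a1@(0,0):B a2@(0,1):B a3@(3,4):A a4@(2,1):A a5@(0,3):A
t=2: (unchanged — steady state)

yes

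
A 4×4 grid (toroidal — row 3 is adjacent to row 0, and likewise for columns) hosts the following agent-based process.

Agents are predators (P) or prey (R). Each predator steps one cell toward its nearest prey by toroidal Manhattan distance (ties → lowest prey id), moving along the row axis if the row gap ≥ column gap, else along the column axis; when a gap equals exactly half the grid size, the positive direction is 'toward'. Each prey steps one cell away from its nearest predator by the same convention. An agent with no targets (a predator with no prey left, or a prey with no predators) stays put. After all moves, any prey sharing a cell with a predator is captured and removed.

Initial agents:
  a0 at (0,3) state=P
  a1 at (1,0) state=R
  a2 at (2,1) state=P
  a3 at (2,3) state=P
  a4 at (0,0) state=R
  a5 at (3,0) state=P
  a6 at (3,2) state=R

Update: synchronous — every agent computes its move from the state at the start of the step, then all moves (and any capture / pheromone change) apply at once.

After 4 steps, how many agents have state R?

t=1: a0@(0,0):P a1@(2,0):R a2@(1,1):P a3@(1,3):P a4@(0,1):R a5@(0,0):P a6@(2,2):R
t=2: a0@(0,1):P a1@(1,0):R a2@(0,1):P a3@(2,3):P a4@(0,2):R a5@(0,1):P a6@(3,2):R
t=3: a0@(0,2):P a1@(2,0):R a2@(0,2):P a3@(1,3):P a4@(0,3):R a5@(0,2):P a6@(2,2):R
t=4: a0@(0,3):P a1@(3,0):R a2@(0,3):P a3@(0,3):P a4@(0,0):R a5@(0,3):P a6@(1,2):R

3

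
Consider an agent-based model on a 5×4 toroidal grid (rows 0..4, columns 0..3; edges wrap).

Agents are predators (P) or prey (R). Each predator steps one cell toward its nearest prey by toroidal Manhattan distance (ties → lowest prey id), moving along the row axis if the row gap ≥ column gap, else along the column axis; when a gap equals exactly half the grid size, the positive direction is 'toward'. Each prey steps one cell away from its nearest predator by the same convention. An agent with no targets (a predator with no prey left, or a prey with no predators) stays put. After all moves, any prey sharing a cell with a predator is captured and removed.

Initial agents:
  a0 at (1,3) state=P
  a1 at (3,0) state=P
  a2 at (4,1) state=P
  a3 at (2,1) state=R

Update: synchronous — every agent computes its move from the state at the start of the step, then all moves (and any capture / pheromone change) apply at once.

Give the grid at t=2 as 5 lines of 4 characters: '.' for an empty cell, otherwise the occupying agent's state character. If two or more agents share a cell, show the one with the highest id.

....
PPR.
.P..
....
....

t=1: a0@(1,0):P a1@(2,0):P a2@(3,1):P a3@(1,1):R
t=2: a0@(1,1):P a1@(1,0):P a2@(2,1):P a3@(1,2):R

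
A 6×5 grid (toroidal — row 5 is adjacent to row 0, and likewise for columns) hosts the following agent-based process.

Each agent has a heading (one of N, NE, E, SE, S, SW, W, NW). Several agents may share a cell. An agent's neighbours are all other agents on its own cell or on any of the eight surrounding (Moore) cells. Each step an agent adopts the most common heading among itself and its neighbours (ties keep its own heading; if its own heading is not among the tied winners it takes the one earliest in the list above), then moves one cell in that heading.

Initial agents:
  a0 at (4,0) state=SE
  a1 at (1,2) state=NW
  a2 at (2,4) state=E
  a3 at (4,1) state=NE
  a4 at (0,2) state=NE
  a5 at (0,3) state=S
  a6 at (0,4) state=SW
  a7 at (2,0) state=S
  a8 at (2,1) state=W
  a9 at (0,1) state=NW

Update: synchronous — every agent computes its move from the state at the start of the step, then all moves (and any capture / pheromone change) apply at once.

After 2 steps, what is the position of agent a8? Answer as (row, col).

t=1: a0@(5,1):SE a1@(0,1):NW a2@(2,0):E a3@(3,2):NE a4@(5,1):NW a5@(1,3):S a6@(1,3):SW a7@(3,0):S a8@(2,0):W a9@(5,0):NW
t=2: a0@(4,0):NW a1@(5,0):NW a2@(2,1):E a3@(2,3):NE a4@(4,0):NW a5@(2,3):S a6@(2,2):SW a7@(4,0):S a8@(2,4):W a9@(4,4):NW

(2, 4)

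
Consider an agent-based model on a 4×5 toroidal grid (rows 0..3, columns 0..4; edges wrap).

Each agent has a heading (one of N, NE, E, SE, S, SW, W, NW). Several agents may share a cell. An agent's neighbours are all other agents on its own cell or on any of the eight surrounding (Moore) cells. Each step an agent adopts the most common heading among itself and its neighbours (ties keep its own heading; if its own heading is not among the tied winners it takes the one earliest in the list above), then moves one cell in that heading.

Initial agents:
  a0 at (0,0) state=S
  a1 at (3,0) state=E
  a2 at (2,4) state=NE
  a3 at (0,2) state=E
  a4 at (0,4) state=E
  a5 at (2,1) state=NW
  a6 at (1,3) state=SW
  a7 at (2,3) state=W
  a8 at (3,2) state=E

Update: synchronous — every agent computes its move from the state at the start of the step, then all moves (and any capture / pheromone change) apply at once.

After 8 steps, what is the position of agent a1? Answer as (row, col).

t=1: a0@(0,1):E a1@(3,1):E a2@(1,0):NE a3@(0,3):E a4@(0,0):E a5@(2,2):E a6@(1,4):E a7@(2,2):W a8@(3,3):E
t=2: a0@(0,2):E a1@(3,2):E a2@(1,1):E a3@(0,4):E a4@(0,1):E a5@(2,3):E a6@(1,0):E a7@(2,3):E a8@(3,4):E
t=3: a0@(0,3):E a1@(3,3):E a2@(1,2):E a3@(0,0):E a4@(0,2):E a5@(2,4):E a6@(1,1):E a7@(2,4):E a8@(3,0):E
t=4: a0@(0,4):E a1@(3,4):E a2@(1,3):E a3@(0,1):E a4@(0,3):E a5@(2,0):E a6@(1,2):E a7@(2,0):E a8@(3,1):E
t=5: a0@(0,0):E a1@(3,0):E a2@(1,4):E a3@(0,2):E a4@(0,4):E a5@(2,1):E a6@(1,3):E a7@(2,1):E a8@(3,2):E
t=6: a0@(0,1):E a1@(3,1):E a2@(1,0):E a3@(0,3):E a4@(0,0):E a5@(2,2):E a6@(1,4):E a7@(2,2):E a8@(3,3):E
t=7: a0@(0,2):E a1@(3,2):E a2@(1,1):E a3@(0,4):E a4@(0,1):E a5@(2,3):E a6@(1,0):E a7@(2,3):E a8@(3,4):E
t=8: a0@(0,3):E a1@(3,3):E a2@(1,2):E a3@(0,0):E a4@(0,2):E a5@(2,4):E a6@(1,1):E a7@(2,4):E a8@(3,0):E

(3, 3)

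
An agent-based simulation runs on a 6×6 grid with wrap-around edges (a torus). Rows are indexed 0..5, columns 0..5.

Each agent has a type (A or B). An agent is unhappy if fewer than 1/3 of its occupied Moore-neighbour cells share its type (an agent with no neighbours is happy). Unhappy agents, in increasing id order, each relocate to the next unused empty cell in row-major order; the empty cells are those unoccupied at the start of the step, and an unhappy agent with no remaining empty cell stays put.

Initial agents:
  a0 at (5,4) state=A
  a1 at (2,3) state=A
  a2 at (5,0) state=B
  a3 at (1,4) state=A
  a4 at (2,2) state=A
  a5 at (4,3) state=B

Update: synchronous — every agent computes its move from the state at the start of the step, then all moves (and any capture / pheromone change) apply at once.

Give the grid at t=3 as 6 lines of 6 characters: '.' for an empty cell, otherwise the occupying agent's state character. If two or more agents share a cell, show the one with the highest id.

t=1: a0@(0,0):A a1@(2,3):A a2@(5,0):B a3@(1,4):A a4@(2,2):A a5@(0,1):B
t=2: a0@(0,2):A a1@(2,3):A a2@(5,0):B a3@(1,4):A a4@(2,2):A a5@(0,1):B
t=3: a0@(0,0):A a1@(2,3):A a2@(5,0):B a3@(1,4):A a4@(2,2):A a5@(0,1):B

AB....
....A.
..AA..
......
......
B.....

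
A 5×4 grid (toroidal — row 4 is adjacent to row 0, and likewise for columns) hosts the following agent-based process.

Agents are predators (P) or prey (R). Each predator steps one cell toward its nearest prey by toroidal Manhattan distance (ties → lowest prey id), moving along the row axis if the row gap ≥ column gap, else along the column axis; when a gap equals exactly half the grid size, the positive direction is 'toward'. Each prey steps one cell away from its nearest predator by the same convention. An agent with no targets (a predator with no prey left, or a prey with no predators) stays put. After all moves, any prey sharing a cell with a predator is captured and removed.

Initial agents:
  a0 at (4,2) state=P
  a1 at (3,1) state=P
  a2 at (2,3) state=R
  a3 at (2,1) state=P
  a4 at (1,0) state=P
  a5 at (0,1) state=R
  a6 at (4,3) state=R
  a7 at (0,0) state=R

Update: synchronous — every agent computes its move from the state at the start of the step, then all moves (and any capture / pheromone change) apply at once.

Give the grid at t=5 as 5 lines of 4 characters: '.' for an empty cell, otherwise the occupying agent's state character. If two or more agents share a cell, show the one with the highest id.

...R
.R..
.PP.
....
....

t=1: a0@(4,3):P a1@(4,1):P a3@(2,2):P a4@(0,0):P a5@(1,1):R a6@(4,0):R a7@(4,0):R
t=2: a0@(4,0):P a1@(4,0):P a3@(1,2):P a4@(4,0):P a5@(2,1):R a6@(4,1):R a7@(4,1):R
t=3: a0@(4,1):P a1@(4,1):P a3@(2,2):P a4@(4,1):P a5@(3,1):R a6@(4,2):R a7@(4,2):R
t=4: a0@(3,1):P a1@(3,1):P a3@(3,2):P a4@(3,1):P a5@(2,1):R a6@(4,3):R a7@(4,3):R
t=5: a0@(2,1):P a1@(2,1):P a3@(2,2):P a4@(2,1):P a5@(1,1):R a6@(0,3):R a7@(0,3):R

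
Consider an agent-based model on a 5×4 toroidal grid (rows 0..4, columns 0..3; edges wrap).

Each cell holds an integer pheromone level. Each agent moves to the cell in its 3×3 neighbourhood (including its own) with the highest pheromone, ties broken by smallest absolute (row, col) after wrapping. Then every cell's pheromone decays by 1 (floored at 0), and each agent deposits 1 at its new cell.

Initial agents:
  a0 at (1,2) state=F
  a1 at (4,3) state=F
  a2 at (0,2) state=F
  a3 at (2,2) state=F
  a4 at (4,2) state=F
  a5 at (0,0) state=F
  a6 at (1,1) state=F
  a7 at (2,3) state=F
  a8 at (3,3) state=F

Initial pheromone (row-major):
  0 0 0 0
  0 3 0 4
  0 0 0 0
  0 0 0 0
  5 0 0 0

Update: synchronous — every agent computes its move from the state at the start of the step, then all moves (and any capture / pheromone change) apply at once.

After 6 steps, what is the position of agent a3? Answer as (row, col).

(1, 3)

t=1: a0@(1,3) a1@(4,0) a2@(1,3) a3@(1,3) a4@(0,1) a5@(4,0) a6@(1,1) a7@(1,3) a8@(4,0) | pheromone: 0 1 0 0 / 0 3 0 7 / 0 0 0 0 / 0 0 0 0 / 7 0 0 0
t=2: a0@(1,3) a1@(4,0) a2@(1,3) a3@(1,3) a4@(4,0) a5@(4,0) a6@(1,1) a7@(1,3) a8@(4,0) | pheromone: 0 0 0 0 / 0 3 0 10 / 0 0 0 0 / 0 0 0 0 / 10 0 0 0
t=3: a0@(1,3) a1@(4,0) a2@(1,3) a3@(1,3) a4@(4,0) a5@(4,0) a6@(1,1) a7@(1,3) a8@(4,0) | pheromone: 0 0 0 0 / 0 3 0 13 / 0 0 0 0 / 0 0 0 0 / 13 0 0 0
t=4: a0@(1,3) a1@(4,0) a2@(1,3) a3@(1,3) a4@(4,0) a5@(4,0) a6@(1,1) a7@(1,3) a8@(4,0) | pheromone: 0 0 0 0 / 0 3 0 16 / 0 0 0 0 / 0 0 0 0 / 16 0 0 0
t=5: a0@(1,3) a1@(4,0) a2@(1,3) a3@(1,3) a4@(4,0) a5@(4,0) a6@(1,1) a7@(1,3) a8@(4,0) | pheromone: 0 0 0 0 / 0 3 0 19 / 0 0 0 0 / 0 0 0 0 / 19 0 0 0
t=6: a0@(1,3) a1@(4,0) a2@(1,3) a3@(1,3) a4@(4,0) a5@(4,0) a6@(1,1) a7@(1,3) a8@(4,0) | pheromone: 0 0 0 0 / 0 3 0 22 / 0 0 0 0 / 0 0 0 0 / 22 0 0 0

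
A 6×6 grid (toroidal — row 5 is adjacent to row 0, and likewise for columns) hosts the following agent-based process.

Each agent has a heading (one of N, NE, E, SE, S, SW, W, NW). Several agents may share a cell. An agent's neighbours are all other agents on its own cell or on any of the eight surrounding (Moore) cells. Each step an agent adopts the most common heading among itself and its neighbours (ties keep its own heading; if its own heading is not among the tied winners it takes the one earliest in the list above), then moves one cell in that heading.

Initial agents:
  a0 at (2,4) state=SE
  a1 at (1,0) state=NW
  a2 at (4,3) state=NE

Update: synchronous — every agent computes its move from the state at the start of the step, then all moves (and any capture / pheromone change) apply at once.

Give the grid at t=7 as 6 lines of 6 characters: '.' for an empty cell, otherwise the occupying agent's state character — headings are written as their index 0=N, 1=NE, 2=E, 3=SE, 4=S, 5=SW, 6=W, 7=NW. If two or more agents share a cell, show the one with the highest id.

t=1: a0@(3,5):SE a1@(0,5):NW a2@(3,4):NE
t=2: a0@(4,0):SE a1@(5,4):NW a2@(2,5):NE
t=3: a0@(5,1):SE a1@(4,3):NW a2@(1,0):NE
t=4: a0@(0,2):SE a1@(3,2):NW a2@(0,1):NE
t=5: a0@(1,3):SE a1@(2,1):NW a2@(5,2):NE
t=6: a0@(2,4):SE a1@(1,0):NW a2@(4,3):NE
t=7: a0@(3,5):SE a1@(0,5):NW a2@(3,4):NE

.....7
......
......
....13
......
......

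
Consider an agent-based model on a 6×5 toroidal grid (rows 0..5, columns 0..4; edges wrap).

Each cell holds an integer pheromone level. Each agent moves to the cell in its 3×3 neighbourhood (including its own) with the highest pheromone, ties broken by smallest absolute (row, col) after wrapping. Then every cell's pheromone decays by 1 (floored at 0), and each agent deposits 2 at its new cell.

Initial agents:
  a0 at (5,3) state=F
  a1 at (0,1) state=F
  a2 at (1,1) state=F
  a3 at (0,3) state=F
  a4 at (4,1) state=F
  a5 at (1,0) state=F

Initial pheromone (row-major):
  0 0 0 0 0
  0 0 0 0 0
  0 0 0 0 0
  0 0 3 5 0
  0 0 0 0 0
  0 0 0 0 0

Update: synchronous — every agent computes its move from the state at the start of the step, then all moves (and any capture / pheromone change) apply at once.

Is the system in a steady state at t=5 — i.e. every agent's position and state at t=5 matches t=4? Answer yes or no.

yes

t=1: a0@(0,2) a1@(0,0) a2@(0,0) a3@(0,2) a4@(3,2) a5@(0,0) | pheromone: 6 0 4 0 0 / 0 0 0 0 0 / 0 0 0 0 0 / 0 0 4 4 0 / 0 0 0 0 0 / 0 0 0 0 0
t=2: a0@(0,2) a1@(0,0) a2@(0,0) a3@(0,2) a4@(3,2) a5@(0,0) | pheromone: 11 0 7 0 0 / 0 0 0 0 0 / 0 0 0 0 0 / 0 0 5 3 0 / 0 0 0 0 0 / 0 0 0 0 0
t=3: a0@(0,2) a1@(0,0) a2@(0,0) a3@(0,2) a4@(3,2) a5@(0,0) | pheromone: 16 0 10 0 0 / 0 0 0 0 0 / 0 0 0 0 0 / 0 0 6 2 0 / 0 0 0 0 0 / 0 0 0 0 0
t=4: a0@(0,2) a1@(0,0) a2@(0,0) a3@(0,2) a4@(3,2) a5@(0,0) | pheromone: 21 0 13 0 0 / 0 0 0 0 0 / 0 0 0 0 0 / 0 0 7 1 0 / 0 0 0 0 0 / 0 0 0 0 0
t=5: a0@(0,2) a1@(0,0) a2@(0,0) a3@(0,2) a4@(3,2) a5@(0,0) | pheromone: 26 0 16 0 0 / 0 0 0 0 0 / 0 0 0 0 0 / 0 0 8 0 0 / 0 0 0 0 0 / 0 0 0 0 0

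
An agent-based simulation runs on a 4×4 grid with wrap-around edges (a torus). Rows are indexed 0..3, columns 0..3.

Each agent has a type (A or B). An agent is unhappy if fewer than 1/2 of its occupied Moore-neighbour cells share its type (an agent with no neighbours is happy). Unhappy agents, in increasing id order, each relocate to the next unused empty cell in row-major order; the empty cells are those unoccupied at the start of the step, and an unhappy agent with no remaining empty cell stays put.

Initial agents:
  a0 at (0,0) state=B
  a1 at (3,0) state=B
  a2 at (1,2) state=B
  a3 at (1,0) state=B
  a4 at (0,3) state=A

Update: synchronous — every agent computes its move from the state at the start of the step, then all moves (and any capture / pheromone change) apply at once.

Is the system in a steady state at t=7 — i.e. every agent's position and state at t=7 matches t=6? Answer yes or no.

no

t=1: a0@(0,0):B a1@(3,0):B a2@(0,1):B a3@(1,0):B a4@(0,2):A
t=2: a0@(0,0):B a1@(3,0):B a2@(0,1):B a3@(1,0):B a4@(0,3):A
t=3: a0@(0,0):B a1@(3,0):B a2@(0,1):B a3@(1,0):B a4@(0,2):A
t=4: a0@(0,0):B a1@(3,0):B a2@(0,1):B a3@(1,0):B a4@(0,3):A
t=5: a0@(0,0):B a1@(3,0):B a2@(0,1):B a3@(1,0):B a4@(0,2):A
t=6: a0@(0,0):B a1@(3,0):B a2@(0,1):B a3@(1,0):B a4@(0,3):A
t=7: a0@(0,0):B a1@(3,0):B a2@(0,1):B a3@(1,0):B a4@(0,2):A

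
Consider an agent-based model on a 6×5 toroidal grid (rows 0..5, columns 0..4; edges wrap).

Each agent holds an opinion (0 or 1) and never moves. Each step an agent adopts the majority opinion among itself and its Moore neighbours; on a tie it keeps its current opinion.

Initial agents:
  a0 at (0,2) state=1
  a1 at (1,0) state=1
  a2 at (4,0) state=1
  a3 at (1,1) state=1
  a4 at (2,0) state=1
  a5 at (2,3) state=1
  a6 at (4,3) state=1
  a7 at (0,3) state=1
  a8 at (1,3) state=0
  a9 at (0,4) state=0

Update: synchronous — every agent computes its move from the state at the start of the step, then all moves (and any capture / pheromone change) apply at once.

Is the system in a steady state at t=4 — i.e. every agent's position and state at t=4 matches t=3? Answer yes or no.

t=1: a0@(0,2):1 a1@(1,0):1 a2@(4,0):1 a3@(1,1):1 a4@(2,0):1 a5@(2,3):1 a6@(4,3):1 a7@(0,3):1 a8@(1,3):1 a9@(0,4):0
t=2: a0@(0,2):1 a1@(1,0):1 a2@(4,0):1 a3@(1,1):1 a4@(2,0):1 a5@(2,3):1 a6@(4,3):1 a7@(0,3):1 a8@(1,3):1 a9@(0,4):1
t=3: (unchanged — steady state)

yes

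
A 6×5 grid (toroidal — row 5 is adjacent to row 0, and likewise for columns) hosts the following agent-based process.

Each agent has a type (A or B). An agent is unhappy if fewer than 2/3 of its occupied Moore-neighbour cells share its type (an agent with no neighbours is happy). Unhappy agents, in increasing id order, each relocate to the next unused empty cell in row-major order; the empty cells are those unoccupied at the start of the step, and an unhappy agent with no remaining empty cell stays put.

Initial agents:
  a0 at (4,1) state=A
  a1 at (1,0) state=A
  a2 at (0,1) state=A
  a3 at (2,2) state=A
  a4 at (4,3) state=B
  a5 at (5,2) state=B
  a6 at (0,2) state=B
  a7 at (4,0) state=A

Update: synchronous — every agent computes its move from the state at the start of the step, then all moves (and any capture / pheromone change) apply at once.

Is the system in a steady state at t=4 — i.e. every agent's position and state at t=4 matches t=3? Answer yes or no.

no

t=1: a0@(0,0):A a1@(1,0):A a2@(0,3):A a3@(2,2):A a4@(4,3):B a5@(0,4):B a6@(1,1):B a7@(4,0):A
t=2: a0@(0,1):A a1@(0,2):A a2@(1,2):A a3@(1,3):A a4@(4,3):B a5@(1,4):B a6@(2,0):B a7@(4,0):A
t=3: a0@(0,1):A a1@(0,2):A a2@(1,2):A a3@(1,3):A a4@(4,3):B a5@(0,0):B a6@(2,0):B a7@(4,0):A
t=4: a0@(0,1):A a1@(0,2):A a2@(1,2):A a3@(1,3):A a4@(4,3):B a5@(0,3):B a6@(2,0):B a7@(4,0):A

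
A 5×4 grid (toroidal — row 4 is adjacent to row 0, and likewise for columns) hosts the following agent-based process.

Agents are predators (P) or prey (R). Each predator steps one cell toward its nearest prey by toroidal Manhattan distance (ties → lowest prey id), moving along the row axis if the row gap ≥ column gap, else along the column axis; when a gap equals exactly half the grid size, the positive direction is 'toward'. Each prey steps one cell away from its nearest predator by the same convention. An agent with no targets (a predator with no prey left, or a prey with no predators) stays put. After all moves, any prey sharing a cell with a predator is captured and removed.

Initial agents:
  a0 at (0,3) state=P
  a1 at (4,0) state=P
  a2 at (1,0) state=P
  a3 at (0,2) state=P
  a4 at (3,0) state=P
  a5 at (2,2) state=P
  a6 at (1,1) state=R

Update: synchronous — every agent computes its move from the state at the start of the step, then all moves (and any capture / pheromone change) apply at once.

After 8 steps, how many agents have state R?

0

t=1: a0@(0,0):P a1@(0,0):P a2@(1,1):P a3@(1,2):P a4@(2,0):P a5@(1,2):P
t=2: (unchanged — steady state)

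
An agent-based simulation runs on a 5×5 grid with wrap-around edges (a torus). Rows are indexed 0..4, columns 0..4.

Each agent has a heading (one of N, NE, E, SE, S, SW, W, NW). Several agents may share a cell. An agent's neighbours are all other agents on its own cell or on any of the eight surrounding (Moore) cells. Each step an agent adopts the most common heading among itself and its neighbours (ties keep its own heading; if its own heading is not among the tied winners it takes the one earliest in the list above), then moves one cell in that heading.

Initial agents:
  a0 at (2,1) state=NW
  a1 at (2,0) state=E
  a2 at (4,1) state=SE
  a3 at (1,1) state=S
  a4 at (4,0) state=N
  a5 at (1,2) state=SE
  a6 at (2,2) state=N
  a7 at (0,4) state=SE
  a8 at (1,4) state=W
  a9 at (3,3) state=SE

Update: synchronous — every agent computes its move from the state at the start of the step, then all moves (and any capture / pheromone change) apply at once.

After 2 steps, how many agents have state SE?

t=1: a0@(1,0):NW a1@(2,1):E a2@(0,2):SE a3@(2,1):S a4@(0,1):SE a5@(2,3):SE a6@(3,3):SE a7@(1,0):SE a8@(1,3):W a9@(4,4):SE
t=2: a0@(2,1):SE a1@(2,2):E a2@(1,3):SE a3@(3,1):S a4@(1,2):SE a5@(3,4):SE a6@(4,4):SE a7@(2,1):SE a8@(2,4):SE a9@(0,0):SE

8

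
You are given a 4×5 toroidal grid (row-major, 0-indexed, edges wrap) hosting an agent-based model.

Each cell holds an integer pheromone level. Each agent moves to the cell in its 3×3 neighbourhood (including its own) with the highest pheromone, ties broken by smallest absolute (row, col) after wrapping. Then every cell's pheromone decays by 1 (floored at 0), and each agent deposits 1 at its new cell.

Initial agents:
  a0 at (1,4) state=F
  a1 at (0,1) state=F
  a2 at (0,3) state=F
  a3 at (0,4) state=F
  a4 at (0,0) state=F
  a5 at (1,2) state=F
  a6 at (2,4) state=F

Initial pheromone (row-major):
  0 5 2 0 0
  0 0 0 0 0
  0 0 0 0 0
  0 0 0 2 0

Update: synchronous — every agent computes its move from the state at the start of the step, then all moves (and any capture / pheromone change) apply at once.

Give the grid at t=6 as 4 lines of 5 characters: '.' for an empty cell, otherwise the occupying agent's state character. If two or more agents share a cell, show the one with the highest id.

t=1: a0@(0,0) a1@(0,1) a2@(0,2) a3@(3,3) a4@(0,1) a5@(0,1) a6@(3,3) | pheromone: 1 7 2 0 0 / 0 0 0 0 0 / 0 0 0 0 0 / 0 0 0 3 0
t=2: a0@(0,1) a1@(0,1) a2@(0,1) a3@(3,3) a4@(0,1) a5@(0,1) a6@(3,3) | pheromone: 0 11 1 0 0 / 0 0 0 0 0 / 0 0 0 0 0 / 0 0 0 4 0
t=3: a0@(0,1) a1@(0,1) a2@(0,1) a3@(3,3) a4@(0,1) a5@(0,1) a6@(3,3) | pheromone: 0 15 0 0 0 / 0 0 0 0 0 / 0 0 0 0 0 / 0 0 0 5 0
t=4: a0@(0,1) a1@(0,1) a2@(0,1) a3@(3,3) a4@(0,1) a5@(0,1) a6@(3,3) | pheromone: 0 19 0 0 0 / 0 0 0 0 0 / 0 0 0 0 0 / 0 0 0 6 0
t=5: a0@(0,1) a1@(0,1) a2@(0,1) a3@(3,3) a4@(0,1) a5@(0,1) a6@(3,3) | pheromone: 0 23 0 0 0 / 0 0 0 0 0 / 0 0 0 0 0 / 0 0 0 7 0
t=6: a0@(0,1) a1@(0,1) a2@(0,1) a3@(3,3) a4@(0,1) a5@(0,1) a6@(3,3) | pheromone: 0 27 0 0 0 / 0 0 0 0 0 / 0 0 0 0 0 / 0 0 0 8 0

.F...
.....
.....
...F.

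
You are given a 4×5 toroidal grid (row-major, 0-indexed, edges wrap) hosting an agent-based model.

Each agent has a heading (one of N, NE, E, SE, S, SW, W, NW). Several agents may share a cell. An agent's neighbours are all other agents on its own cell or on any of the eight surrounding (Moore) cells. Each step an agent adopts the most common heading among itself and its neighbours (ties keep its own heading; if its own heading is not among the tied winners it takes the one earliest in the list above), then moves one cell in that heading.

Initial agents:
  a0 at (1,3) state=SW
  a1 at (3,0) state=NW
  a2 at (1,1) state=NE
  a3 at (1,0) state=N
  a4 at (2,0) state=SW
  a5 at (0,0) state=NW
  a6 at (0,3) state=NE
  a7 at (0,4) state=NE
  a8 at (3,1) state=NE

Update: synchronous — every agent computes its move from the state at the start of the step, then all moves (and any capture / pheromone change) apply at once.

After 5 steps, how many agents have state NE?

t=1: a0@(0,4):NE a1@(2,4):NW a2@(0,2):NE a3@(0,1):NE a4@(1,1):NE a5@(3,1):NE a6@(3,4):NE a7@(3,0):NE a8@(2,0):NW
t=2: a0@(3,0):NE a1@(1,3):NW a2@(3,3):NE a3@(3,2):NE a4@(0,2):NE a5@(2,2):NE a6@(2,0):NE a7@(2,1):NE a8@(1,1):NE
t=3: a0@(2,1):NE a1@(0,4):NE a2@(2,4):NE a3@(2,3):NE a4@(3,3):NE a5@(1,3):NE a6@(1,1):NE a7@(1,2):NE a8@(0,2):NE
t=4: a0@(1,2):NE a1@(3,0):NE a2@(1,0):NE a3@(1,4):NE a4@(2,4):NE a5@(0,4):NE a6@(0,2):NE a7@(0,3):NE a8@(3,3):NE
t=5: a0@(0,3):NE a1@(2,1):NE a2@(0,1):NE a3@(0,0):NE a4@(1,0):NE a5@(3,0):NE a6@(3,3):NE a7@(3,4):NE a8@(2,4):NE

9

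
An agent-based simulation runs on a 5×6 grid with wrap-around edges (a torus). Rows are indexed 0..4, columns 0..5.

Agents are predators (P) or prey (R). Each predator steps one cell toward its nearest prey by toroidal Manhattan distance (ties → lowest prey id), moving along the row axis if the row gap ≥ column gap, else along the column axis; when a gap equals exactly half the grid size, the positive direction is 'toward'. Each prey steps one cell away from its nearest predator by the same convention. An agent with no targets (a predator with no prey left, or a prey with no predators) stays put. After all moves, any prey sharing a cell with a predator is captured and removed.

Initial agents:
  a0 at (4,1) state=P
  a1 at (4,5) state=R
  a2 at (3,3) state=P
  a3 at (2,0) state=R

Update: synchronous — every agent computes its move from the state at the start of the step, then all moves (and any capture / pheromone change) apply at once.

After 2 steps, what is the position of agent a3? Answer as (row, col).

t=1: a0@(4,0):P a1@(4,4):R a2@(3,4):P a3@(1,0):R
t=2: a0@(4,5):P a1@(0,4):R a2@(4,4):P a3@(2,0):R

(2, 0)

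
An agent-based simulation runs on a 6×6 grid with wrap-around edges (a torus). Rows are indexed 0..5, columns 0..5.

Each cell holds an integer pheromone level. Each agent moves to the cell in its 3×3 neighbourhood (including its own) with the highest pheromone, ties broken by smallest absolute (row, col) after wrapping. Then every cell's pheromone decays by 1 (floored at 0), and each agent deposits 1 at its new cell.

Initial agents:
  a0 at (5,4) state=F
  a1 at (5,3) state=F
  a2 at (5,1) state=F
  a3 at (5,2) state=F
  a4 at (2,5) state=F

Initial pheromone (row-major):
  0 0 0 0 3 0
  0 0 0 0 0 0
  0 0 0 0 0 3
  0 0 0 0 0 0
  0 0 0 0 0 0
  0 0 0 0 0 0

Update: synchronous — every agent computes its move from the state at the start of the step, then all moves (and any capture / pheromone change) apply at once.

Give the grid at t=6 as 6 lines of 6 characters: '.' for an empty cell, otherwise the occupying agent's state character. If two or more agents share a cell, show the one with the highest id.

F...F.
......
.....F
......
......
......

t=1: a0@(0,4) a1@(0,4) a2@(0,0) a3@(0,1) a4@(2,5) | pheromone: 1 1 0 0 4 0 / 0 0 0 0 0 0 / 0 0 0 0 0 3 / 0 0 0 0 0 0 / 0 0 0 0 0 0 / 0 0 0 0 0 0
t=2: a0@(0,4) a1@(0,4) a2@(0,0) a3@(0,0) a4@(2,5) | pheromone: 2 0 0 0 5 0 / 0 0 0 0 0 0 / 0 0 0 0 0 3 / 0 0 0 0 0 0 / 0 0 0 0 0 0 / 0 0 0 0 0 0
t=3: a0@(0,4) a1@(0,4) a2@(0,0) a3@(0,0) a4@(2,5) | pheromone: 3 0 0 0 6 0 / 0 0 0 0 0 0 / 0 0 0 0 0 3 / 0 0 0 0 0 0 / 0 0 0 0 0 0 / 0 0 0 0 0 0
t=4: a0@(0,4) a1@(0,4) a2@(0,0) a3@(0,0) a4@(2,5) | pheromone: 4 0 0 0 7 0 / 0 0 0 0 0 0 / 0 0 0 0 0 3 / 0 0 0 0 0 0 / 0 0 0 0 0 0 / 0 0 0 0 0 0
t=5: a0@(0,4) a1@(0,4) a2@(0,0) a3@(0,0) a4@(2,5) | pheromone: 5 0 0 0 8 0 / 0 0 0 0 0 0 / 0 0 0 0 0 3 / 0 0 0 0 0 0 / 0 0 0 0 0 0 / 0 0 0 0 0 0
t=6: a0@(0,4) a1@(0,4) a2@(0,0) a3@(0,0) a4@(2,5) | pheromone: 6 0 0 0 9 0 / 0 0 0 0 0 0 / 0 0 0 0 0 3 / 0 0 0 0 0 0 / 0 0 0 0 0 0 / 0 0 0 0 0 0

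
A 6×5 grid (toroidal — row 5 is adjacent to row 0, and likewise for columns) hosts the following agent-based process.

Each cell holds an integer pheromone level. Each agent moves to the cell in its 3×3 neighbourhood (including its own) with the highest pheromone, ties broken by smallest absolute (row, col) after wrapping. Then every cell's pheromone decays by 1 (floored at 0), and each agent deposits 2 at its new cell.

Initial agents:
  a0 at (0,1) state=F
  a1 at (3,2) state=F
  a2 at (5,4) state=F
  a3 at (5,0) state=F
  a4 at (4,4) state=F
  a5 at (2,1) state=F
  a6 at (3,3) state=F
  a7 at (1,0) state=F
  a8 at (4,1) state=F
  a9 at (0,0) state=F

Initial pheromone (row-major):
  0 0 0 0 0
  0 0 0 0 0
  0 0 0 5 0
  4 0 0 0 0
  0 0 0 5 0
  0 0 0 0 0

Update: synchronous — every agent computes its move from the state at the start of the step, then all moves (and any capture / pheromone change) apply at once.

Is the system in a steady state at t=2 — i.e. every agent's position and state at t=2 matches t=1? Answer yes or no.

t=1: a0@(0,0) a1@(2,3) a2@(4,3) a3@(0,0) a4@(4,3) a5@(3,0) a6@(2,3) a7@(0,0) a8@(3,0) a9@(0,0) | pheromone: 8 0 0 0 0 / 0 0 0 0 0 / 0 0 0 8 0 / 7 0 0 0 0 / 0 0 0 8 0 / 0 0 0 0 0
t=2: a0@(0,0) a1@(2,3) a2@(4,3) a3@(0,0) a4@(4,3) a5@(3,0) a6@(2,3) a7@(0,0) a8@(3,0) a9@(0,0) | pheromone: 15 0 0 0 0 / 0 0 0 0 0 / 0 0 0 11 0 / 10 0 0 0 0 / 0 0 0 11 0 / 0 0 0 0 0

yes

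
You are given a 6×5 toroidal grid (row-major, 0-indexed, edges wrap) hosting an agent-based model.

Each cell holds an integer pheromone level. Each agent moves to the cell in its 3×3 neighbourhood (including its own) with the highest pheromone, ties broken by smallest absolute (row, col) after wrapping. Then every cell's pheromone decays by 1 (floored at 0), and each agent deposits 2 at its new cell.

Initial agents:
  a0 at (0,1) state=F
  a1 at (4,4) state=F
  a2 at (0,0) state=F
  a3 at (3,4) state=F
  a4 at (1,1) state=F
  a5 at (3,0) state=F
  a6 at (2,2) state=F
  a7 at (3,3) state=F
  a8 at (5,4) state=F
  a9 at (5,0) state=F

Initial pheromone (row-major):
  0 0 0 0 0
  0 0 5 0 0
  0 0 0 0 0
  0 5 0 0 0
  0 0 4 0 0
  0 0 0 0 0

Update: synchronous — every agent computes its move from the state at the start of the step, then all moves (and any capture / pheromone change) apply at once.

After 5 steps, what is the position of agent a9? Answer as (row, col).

t=1: a0@(1,2) a1@(3,0) a2@(0,0) a3@(2,0) a4@(1,2) a5@(3,1) a6@(1,2) a7@(4,2) a8@(0,0) a9@(0,0) | pheromone: 6 0 0 0 0 / 0 0 10 0 0 / 2 0 0 0 0 / 2 6 0 0 0 / 0 0 5 0 0 / 0 0 0 0 0
t=2: a0@(1,2) a1@(3,1) a2@(0,0) a3@(3,1) a4@(1,2) a5@(3,1) a6@(1,2) a7@(3,1) a8@(0,0) a9@(0,0) | pheromone: 11 0 0 0 0 / 0 0 15 0 0 / 1 0 0 0 0 / 1 13 0 0 0 / 0 0 4 0 0 / 0 0 0 0 0
t=3: a0@(1,2) a1@(3,1) a2@(0,0) a3@(3,1) a4@(1,2) a5@(3,1) a6@(1,2) a7@(3,1) a8@(0,0) a9@(0,0) | pheromone: 16 0 0 0 0 / 0 0 20 0 0 / 0 0 0 0 0 / 0 20 0 0 0 / 0 0 3 0 0 / 0 0 0 0 0
t=4: a0@(1,2) a1@(3,1) a2@(0,0) a3@(3,1) a4@(1,2) a5@(3,1) a6@(1,2) a7@(3,1) a8@(0,0) a9@(0,0) | pheromone: 21 0 0 0 0 / 0 0 25 0 0 / 0 0 0 0 0 / 0 27 0 0 0 / 0 0 2 0 0 / 0 0 0 0 0
t=5: a0@(1,2) a1@(3,1) a2@(0,0) a3@(3,1) a4@(1,2) a5@(3,1) a6@(1,2) a7@(3,1) a8@(0,0) a9@(0,0) | pheromone: 26 0 0 0 0 / 0 0 30 0 0 / 0 0 0 0 0 / 0 34 0 0 0 / 0 0 1 0 0 / 0 0 0 0 0

(0, 0)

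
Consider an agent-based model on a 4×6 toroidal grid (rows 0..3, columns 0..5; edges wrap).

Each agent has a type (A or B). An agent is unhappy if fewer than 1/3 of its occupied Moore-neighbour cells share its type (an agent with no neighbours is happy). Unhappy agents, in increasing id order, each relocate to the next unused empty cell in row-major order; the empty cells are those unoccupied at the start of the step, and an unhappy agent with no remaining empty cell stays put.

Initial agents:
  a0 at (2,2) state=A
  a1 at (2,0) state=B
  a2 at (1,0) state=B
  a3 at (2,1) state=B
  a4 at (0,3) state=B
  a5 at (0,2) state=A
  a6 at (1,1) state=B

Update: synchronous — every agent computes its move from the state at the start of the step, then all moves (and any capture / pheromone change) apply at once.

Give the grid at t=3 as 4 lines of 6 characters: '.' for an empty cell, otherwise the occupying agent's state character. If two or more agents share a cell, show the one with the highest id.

AB..A.
BB....
BB....
......

t=1: a0@(0,0):A a1@(2,0):B a2@(1,0):B a3@(2,1):B a4@(0,1):B a5@(0,4):A a6@(1,1):B
t=2: a0@(0,2):A a1@(2,0):B a2@(1,0):B a3@(2,1):B a4@(0,1):B a5@(0,4):A a6@(1,1):B
t=3: a0@(0,0):A a1@(2,0):B a2@(1,0):B a3@(2,1):B a4@(0,1):B a5@(0,4):A a6@(1,1):B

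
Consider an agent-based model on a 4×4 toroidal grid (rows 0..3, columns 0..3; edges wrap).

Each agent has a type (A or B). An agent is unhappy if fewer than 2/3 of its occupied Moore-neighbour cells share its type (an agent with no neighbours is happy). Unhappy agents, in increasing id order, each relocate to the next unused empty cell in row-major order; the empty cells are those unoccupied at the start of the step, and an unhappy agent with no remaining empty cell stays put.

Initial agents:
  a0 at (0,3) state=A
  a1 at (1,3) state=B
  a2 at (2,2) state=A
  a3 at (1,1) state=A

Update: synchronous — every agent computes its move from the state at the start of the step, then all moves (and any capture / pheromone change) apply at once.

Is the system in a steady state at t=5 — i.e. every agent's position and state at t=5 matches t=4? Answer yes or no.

no

t=1: a0@(0,0):A a1@(0,1):B a2@(0,2):A a3@(1,1):A
t=2: a0@(0,3):A a1@(1,0):B a2@(1,2):A a3@(1,1):A
t=3: a0@(0,0):A a1@(0,1):B a2@(1,2):A a3@(0,2):A
t=4: a0@(0,3):A a1@(1,0):B a2@(1,1):A a3@(1,3):A
t=5: a0@(0,0):A a1@(0,1):B a2@(0,2):A a3@(1,2):A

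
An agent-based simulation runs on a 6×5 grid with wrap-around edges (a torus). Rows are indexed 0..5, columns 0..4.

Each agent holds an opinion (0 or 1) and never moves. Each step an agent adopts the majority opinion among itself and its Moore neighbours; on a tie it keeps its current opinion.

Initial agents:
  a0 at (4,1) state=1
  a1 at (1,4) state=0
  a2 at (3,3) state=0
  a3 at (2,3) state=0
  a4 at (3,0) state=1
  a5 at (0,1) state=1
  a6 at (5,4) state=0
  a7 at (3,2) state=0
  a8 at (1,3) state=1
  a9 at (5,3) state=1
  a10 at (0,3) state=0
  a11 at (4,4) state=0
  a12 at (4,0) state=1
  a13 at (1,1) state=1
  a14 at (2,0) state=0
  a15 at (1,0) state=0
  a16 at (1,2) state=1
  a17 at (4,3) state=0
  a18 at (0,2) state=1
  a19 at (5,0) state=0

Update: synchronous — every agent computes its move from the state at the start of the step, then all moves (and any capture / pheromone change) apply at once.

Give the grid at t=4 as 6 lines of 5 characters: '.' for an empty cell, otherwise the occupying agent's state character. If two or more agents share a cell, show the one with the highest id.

t=1: a0@(4,1):1 a1@(1,4):0 a2@(3,3):0 a3@(2,3):0 a4@(3,0):1 a5@(0,1):1 a6@(5,4):0 a7@(3,2):0 a8@(1,3):1 a9@(5,3):0 a10@(0,3):1 a11@(4,4):0 a12@(4,0):1 a13@(1,1):1 a14@(2,0):0 a15@(1,0):0 a16@(1,2):1 a17@(4,3):0 a18@(0,2):1 a19@(5,0):0
t=2: (unchanged — steady state)

.111.
01110
0..0.
1.00.
11.00
0..00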